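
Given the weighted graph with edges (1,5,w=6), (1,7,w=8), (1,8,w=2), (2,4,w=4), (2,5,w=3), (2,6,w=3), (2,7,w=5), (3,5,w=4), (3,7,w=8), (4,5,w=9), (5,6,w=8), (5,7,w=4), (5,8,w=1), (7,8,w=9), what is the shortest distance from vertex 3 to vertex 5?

Step 1: Build adjacency list with weights:
  1: 5(w=6), 7(w=8), 8(w=2)
  2: 4(w=4), 5(w=3), 6(w=3), 7(w=5)
  3: 5(w=4), 7(w=8)
  4: 2(w=4), 5(w=9)
  5: 1(w=6), 2(w=3), 3(w=4), 4(w=9), 6(w=8), 7(w=4), 8(w=1)
  6: 2(w=3), 5(w=8)
  7: 1(w=8), 2(w=5), 3(w=8), 5(w=4), 8(w=9)
  8: 1(w=2), 5(w=1), 7(w=9)

Step 2: Apply Dijkstra's algorithm from vertex 3:
  Visit vertex 3 (distance=0)
    Update dist[5] = 4
    Update dist[7] = 8
  Visit vertex 5 (distance=4)
    Update dist[1] = 10
    Update dist[2] = 7
    Update dist[4] = 13
    Update dist[6] = 12
    Update dist[8] = 5

Step 3: Shortest path: 3 -> 5
Total weight: 4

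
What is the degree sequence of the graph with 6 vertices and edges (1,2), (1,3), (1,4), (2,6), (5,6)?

Step 1: Count edges incident to each vertex:
  deg(1) = 3 (neighbors: 2, 3, 4)
  deg(2) = 2 (neighbors: 1, 6)
  deg(3) = 1 (neighbors: 1)
  deg(4) = 1 (neighbors: 1)
  deg(5) = 1 (neighbors: 6)
  deg(6) = 2 (neighbors: 2, 5)

Step 2: Sort degrees in non-increasing order:
  Degrees: [3, 2, 1, 1, 1, 2] -> sorted: [3, 2, 2, 1, 1, 1]

Degree sequence: [3, 2, 2, 1, 1, 1]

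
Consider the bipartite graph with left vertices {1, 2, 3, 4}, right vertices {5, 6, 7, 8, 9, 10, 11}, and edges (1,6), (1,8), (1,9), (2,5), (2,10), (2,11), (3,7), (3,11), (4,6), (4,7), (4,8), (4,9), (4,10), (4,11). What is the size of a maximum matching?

Step 1: List the neighbors of each left vertex:
  1: 6, 8, 9
  2: 5, 10, 11
  3: 7, 11
  4: 6, 7, 8, 9, 10, 11

Step 2: Greedily match left vertices, then look for augmenting paths:
  Match 1 -- 6
  Match 2 -- 5
  Match 3 -- 7
  Match 4 -- 8
  No augmenting path remains.

Step 3: Verify this is maximum:
  Matching size 4 = min(|L|, |R|) = min(4, 7), which is an upper bound, so this matching is maximum.

Maximum matching: {(1,6), (2,5), (3,7), (4,8)}
Size: 4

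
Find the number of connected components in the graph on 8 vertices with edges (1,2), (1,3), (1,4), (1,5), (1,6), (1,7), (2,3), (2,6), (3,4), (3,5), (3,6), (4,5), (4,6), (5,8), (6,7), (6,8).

Step 1: Build adjacency list from edges:
  1: 2, 3, 4, 5, 6, 7
  2: 1, 3, 6
  3: 1, 2, 4, 5, 6
  4: 1, 3, 5, 6
  5: 1, 3, 4, 8
  6: 1, 2, 3, 4, 7, 8
  7: 1, 6
  8: 5, 6

Step 2: Run BFS/DFS from vertex 1:
  Visited: {1, 2, 3, 4, 5, 6, 7, 8}
  Reached 8 of 8 vertices

Step 3: All 8 vertices reached from vertex 1, so the graph is connected.
Number of connected components: 1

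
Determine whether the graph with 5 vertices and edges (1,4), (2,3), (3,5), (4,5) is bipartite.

Step 1: Attempt 2-coloring using BFS:
  Start at vertex 1, assign color 0
  Color vertex 4 with color 1 (neighbor of 1)
  Color vertex 5 with color 0 (neighbor of 4)
  Color vertex 3 with color 1 (neighbor of 5)
  Color vertex 2 with color 0 (neighbor of 3)

Step 2: 2-coloring succeeded. No conflicts found.
  Set A (color 0): {1, 2, 5}
  Set B (color 1): {3, 4}

The graph is bipartite with partition {1, 2, 5}, {3, 4}.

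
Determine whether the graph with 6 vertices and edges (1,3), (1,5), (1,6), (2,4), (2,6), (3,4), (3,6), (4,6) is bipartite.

Step 1: Attempt 2-coloring using BFS:
  Start at vertex 1, assign color 0
  Color vertex 3 with color 1 (neighbor of 1)
  Color vertex 5 with color 1 (neighbor of 1)
  Color vertex 6 with color 1 (neighbor of 1)
  Color vertex 4 with color 0 (neighbor of 3)

Step 2: Conflict found! Vertices 3 and 6 are adjacent but have the same color.
This means the graph contains an odd cycle.

The graph is NOT bipartite.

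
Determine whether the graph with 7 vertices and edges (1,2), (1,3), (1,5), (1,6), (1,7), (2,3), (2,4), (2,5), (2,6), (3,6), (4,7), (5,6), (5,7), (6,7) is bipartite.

Step 1: Attempt 2-coloring using BFS:
  Start at vertex 1, assign color 0
  Color vertex 2 with color 1 (neighbor of 1)
  Color vertex 3 with color 1 (neighbor of 1)
  Color vertex 5 with color 1 (neighbor of 1)
  Color vertex 6 with color 1 (neighbor of 1)
  Color vertex 7 with color 1 (neighbor of 1)

Step 2: Conflict found! Vertices 2 and 3 are adjacent but have the same color.
This means the graph contains an odd cycle.

The graph is NOT bipartite.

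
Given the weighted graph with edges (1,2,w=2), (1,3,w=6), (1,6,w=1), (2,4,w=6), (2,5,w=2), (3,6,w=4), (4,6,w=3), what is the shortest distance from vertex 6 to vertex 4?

Step 1: Build adjacency list with weights:
  1: 2(w=2), 3(w=6), 6(w=1)
  2: 1(w=2), 4(w=6), 5(w=2)
  3: 1(w=6), 6(w=4)
  4: 2(w=6), 6(w=3)
  5: 2(w=2)
  6: 1(w=1), 3(w=4), 4(w=3)

Step 2: Apply Dijkstra's algorithm from vertex 6:
  Visit vertex 6 (distance=0)
    Update dist[1] = 1
    Update dist[3] = 4
    Update dist[4] = 3
  Visit vertex 1 (distance=1)
    Update dist[2] = 3
  Visit vertex 2 (distance=3)
    Update dist[5] = 5
  Visit vertex 4 (distance=3)

Step 3: Shortest path: 6 -> 4
Total weight: 3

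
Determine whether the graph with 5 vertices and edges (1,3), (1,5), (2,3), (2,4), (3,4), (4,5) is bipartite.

Step 1: Attempt 2-coloring using BFS:
  Start at vertex 1, assign color 0
  Color vertex 3 with color 1 (neighbor of 1)
  Color vertex 5 with color 1 (neighbor of 1)
  Color vertex 2 with color 0 (neighbor of 3)
  Color vertex 4 with color 0 (neighbor of 3)

Step 2: Conflict found! Vertices 2 and 4 are adjacent but have the same color.
This means the graph contains an odd cycle.

The graph is NOT bipartite.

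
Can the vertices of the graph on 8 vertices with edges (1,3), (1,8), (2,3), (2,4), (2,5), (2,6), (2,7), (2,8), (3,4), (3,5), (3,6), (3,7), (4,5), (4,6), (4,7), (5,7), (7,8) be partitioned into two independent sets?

Step 1: Attempt 2-coloring using BFS:
  Start at vertex 1, assign color 0
  Color vertex 3 with color 1 (neighbor of 1)
  Color vertex 8 with color 1 (neighbor of 1)
  Color vertex 2 with color 0 (neighbor of 3)
  Color vertex 4 with color 0 (neighbor of 3)
  Color vertex 5 with color 0 (neighbor of 3)
  Color vertex 6 with color 0 (neighbor of 3)
  Color vertex 7 with color 0 (neighbor of 3)

Step 2: Conflict found! Vertices 2 and 4 are adjacent but have the same color.
This means the graph contains an odd cycle.

The graph is NOT bipartite.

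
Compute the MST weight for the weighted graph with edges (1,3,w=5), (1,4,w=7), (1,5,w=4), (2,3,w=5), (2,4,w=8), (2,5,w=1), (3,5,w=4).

Apply Kruskal's algorithm (sort edges by weight, add if no cycle):

Sorted edges by weight:
  (2,5) w=1
  (1,5) w=4
  (3,5) w=4
  (1,3) w=5
  (2,3) w=5
  (1,4) w=7
  (2,4) w=8

Add edge (2,5) w=1 -- no cycle. Running total: 1
Add edge (1,5) w=4 -- no cycle. Running total: 5
Add edge (3,5) w=4 -- no cycle. Running total: 9
Skip edge (1,3) w=5 -- would create cycle
Skip edge (2,3) w=5 -- would create cycle
Add edge (1,4) w=7 -- no cycle. Running total: 16

MST edges: (2,5,w=1), (1,5,w=4), (3,5,w=4), (1,4,w=7)
Total MST weight: 1 + 4 + 4 + 7 = 16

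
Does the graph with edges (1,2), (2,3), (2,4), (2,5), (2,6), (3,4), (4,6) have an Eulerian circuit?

Step 1: Find the degree of each vertex:
  deg(1) = 1
  deg(2) = 5
  deg(3) = 2
  deg(4) = 3
  deg(5) = 1
  deg(6) = 2

Step 2: Count vertices with odd degree:
  Odd-degree vertices: 1, 2, 4, 5 (4 total)

Step 3: Apply Euler's theorem:
  - Eulerian circuit exists iff graph is connected and all vertices have even degree
  - Eulerian path exists iff graph is connected and has 0 or 2 odd-degree vertices

Graph has 4 odd-degree vertices (need 0 or 2).
Neither Eulerian path nor Eulerian circuit exists.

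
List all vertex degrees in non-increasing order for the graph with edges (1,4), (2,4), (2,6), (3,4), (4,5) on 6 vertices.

Step 1: Count edges incident to each vertex:
  deg(1) = 1 (neighbors: 4)
  deg(2) = 2 (neighbors: 4, 6)
  deg(3) = 1 (neighbors: 4)
  deg(4) = 4 (neighbors: 1, 2, 3, 5)
  deg(5) = 1 (neighbors: 4)
  deg(6) = 1 (neighbors: 2)

Step 2: Sort degrees in non-increasing order:
  Degrees: [1, 2, 1, 4, 1, 1] -> sorted: [4, 2, 1, 1, 1, 1]

Degree sequence: [4, 2, 1, 1, 1, 1]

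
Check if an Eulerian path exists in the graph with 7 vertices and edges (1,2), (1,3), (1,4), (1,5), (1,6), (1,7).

Step 1: Find the degree of each vertex:
  deg(1) = 6
  deg(2) = 1
  deg(3) = 1
  deg(4) = 1
  deg(5) = 1
  deg(6) = 1
  deg(7) = 1

Step 2: Count vertices with odd degree:
  Odd-degree vertices: 2, 3, 4, 5, 6, 7 (6 total)

Step 3: Apply Euler's theorem:
  - Eulerian circuit exists iff graph is connected and all vertices have even degree
  - Eulerian path exists iff graph is connected and has 0 or 2 odd-degree vertices

Graph has 6 odd-degree vertices (need 0 or 2).
Neither Eulerian path nor Eulerian circuit exists.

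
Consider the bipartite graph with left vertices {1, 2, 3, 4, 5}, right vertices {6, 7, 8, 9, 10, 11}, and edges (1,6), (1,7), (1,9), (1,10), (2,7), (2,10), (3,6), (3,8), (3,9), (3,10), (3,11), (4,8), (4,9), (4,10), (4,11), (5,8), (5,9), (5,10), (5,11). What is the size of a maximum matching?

Step 1: List the neighbors of each left vertex:
  1: 6, 7, 9, 10
  2: 7, 10
  3: 6, 8, 9, 10, 11
  4: 8, 9, 10, 11
  5: 8, 9, 10, 11

Step 2: Greedily match left vertices, then look for augmenting paths:
  Match 1 -- 6
  Match 2 -- 7
  Match 3 -- 8
  Match 4 -- 9
  Match 5 -- 10
  No augmenting path remains.

Step 3: Verify this is maximum:
  Matching size 5 = min(|L|, |R|) = min(5, 6), which is an upper bound, so this matching is maximum.

Maximum matching: {(1,6), (2,7), (3,8), (4,9), (5,10)}
Size: 5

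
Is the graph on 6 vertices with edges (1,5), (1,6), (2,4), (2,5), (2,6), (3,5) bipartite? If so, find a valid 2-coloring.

Step 1: Attempt 2-coloring using BFS:
  Start at vertex 1, assign color 0
  Color vertex 5 with color 1 (neighbor of 1)
  Color vertex 6 with color 1 (neighbor of 1)
  Color vertex 2 with color 0 (neighbor of 5)
  Color vertex 3 with color 0 (neighbor of 5)
  Color vertex 4 with color 1 (neighbor of 2)

Step 2: 2-coloring succeeded. No conflicts found.
  Set A (color 0): {1, 2, 3}
  Set B (color 1): {4, 5, 6}

The graph is bipartite with partition {1, 2, 3}, {4, 5, 6}.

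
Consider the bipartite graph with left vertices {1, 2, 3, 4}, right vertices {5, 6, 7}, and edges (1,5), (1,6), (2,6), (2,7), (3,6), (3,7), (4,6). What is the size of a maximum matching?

Step 1: List the neighbors of each left vertex:
  1: 5, 6
  2: 6, 7
  3: 6, 7
  4: 6

Step 2: Greedily match left vertices, then look for augmenting paths:
  Match 1 -- 5
  Match 2 -- 6
  Match 3 -- 7
  No augmenting path remains.

Step 3: Verify this is maximum:
  Matching size 3 = min(|L|, |R|) = min(4, 3), which is an upper bound, so this matching is maximum.

Maximum matching: {(1,5), (2,6), (3,7)}
Size: 3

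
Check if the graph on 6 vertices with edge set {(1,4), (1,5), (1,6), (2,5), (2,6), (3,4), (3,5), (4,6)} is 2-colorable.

Step 1: Attempt 2-coloring using BFS:
  Start at vertex 1, assign color 0
  Color vertex 4 with color 1 (neighbor of 1)
  Color vertex 5 with color 1 (neighbor of 1)
  Color vertex 6 with color 1 (neighbor of 1)
  Color vertex 3 with color 0 (neighbor of 4)

Step 2: Conflict found! Vertices 4 and 6 are adjacent but have the same color.
This means the graph contains an odd cycle.

The graph is NOT bipartite.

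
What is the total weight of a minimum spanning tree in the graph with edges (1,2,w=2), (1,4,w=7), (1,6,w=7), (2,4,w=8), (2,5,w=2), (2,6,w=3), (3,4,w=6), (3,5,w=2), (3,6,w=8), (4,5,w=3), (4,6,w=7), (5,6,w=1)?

Apply Kruskal's algorithm (sort edges by weight, add if no cycle):

Sorted edges by weight:
  (5,6) w=1
  (1,2) w=2
  (2,5) w=2
  (3,5) w=2
  (2,6) w=3
  (4,5) w=3
  (3,4) w=6
  (1,4) w=7
  (1,6) w=7
  (4,6) w=7
  (2,4) w=8
  (3,6) w=8

Add edge (5,6) w=1 -- no cycle. Running total: 1
Add edge (1,2) w=2 -- no cycle. Running total: 3
Add edge (2,5) w=2 -- no cycle. Running total: 5
Add edge (3,5) w=2 -- no cycle. Running total: 7
Skip edge (2,6) w=3 -- would create cycle
Add edge (4,5) w=3 -- no cycle. Running total: 10

MST edges: (5,6,w=1), (1,2,w=2), (2,5,w=2), (3,5,w=2), (4,5,w=3)
Total MST weight: 1 + 2 + 2 + 2 + 3 = 10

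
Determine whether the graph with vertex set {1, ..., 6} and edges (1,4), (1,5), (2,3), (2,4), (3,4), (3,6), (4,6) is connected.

Step 1: Build adjacency list from edges:
  1: 4, 5
  2: 3, 4
  3: 2, 4, 6
  4: 1, 2, 3, 6
  5: 1
  6: 3, 4

Step 2: Run BFS/DFS from vertex 1:
  Visited: {1, 4, 5, 2, 3, 6}
  Reached 6 of 6 vertices

Step 3: All 6 vertices reached from vertex 1, so the graph is connected.
Answer: Yes, the graph is connected.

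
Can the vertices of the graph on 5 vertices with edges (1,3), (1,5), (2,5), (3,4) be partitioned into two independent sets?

Step 1: Attempt 2-coloring using BFS:
  Start at vertex 1, assign color 0
  Color vertex 3 with color 1 (neighbor of 1)
  Color vertex 5 with color 1 (neighbor of 1)
  Color vertex 4 with color 0 (neighbor of 3)
  Color vertex 2 with color 0 (neighbor of 5)

Step 2: 2-coloring succeeded. No conflicts found.
  Set A (color 0): {1, 2, 4}
  Set B (color 1): {3, 5}

The graph is bipartite with partition {1, 2, 4}, {3, 5}.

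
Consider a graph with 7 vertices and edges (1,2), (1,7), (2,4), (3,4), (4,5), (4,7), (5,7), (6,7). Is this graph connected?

Step 1: Build adjacency list from edges:
  1: 2, 7
  2: 1, 4
  3: 4
  4: 2, 3, 5, 7
  5: 4, 7
  6: 7
  7: 1, 4, 5, 6

Step 2: Run BFS/DFS from vertex 1:
  Visited: {1, 2, 7, 4, 5, 6, 3}
  Reached 7 of 7 vertices

Step 3: All 7 vertices reached from vertex 1, so the graph is connected.
Answer: Yes, the graph is connected.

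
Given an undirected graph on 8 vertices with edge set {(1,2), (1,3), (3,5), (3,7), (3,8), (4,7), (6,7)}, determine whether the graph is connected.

Step 1: Build adjacency list from edges:
  1: 2, 3
  2: 1
  3: 1, 5, 7, 8
  4: 7
  5: 3
  6: 7
  7: 3, 4, 6
  8: 3

Step 2: Run BFS/DFS from vertex 1:
  Visited: {1, 2, 3, 5, 7, 8, 4, 6}
  Reached 8 of 8 vertices

Step 3: All 8 vertices reached from vertex 1, so the graph is connected.
Answer: Yes, the graph is connected.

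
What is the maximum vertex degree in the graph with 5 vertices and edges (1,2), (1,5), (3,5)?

Step 1: Count edges incident to each vertex:
  deg(1) = 2 (neighbors: 2, 5)
  deg(2) = 1 (neighbors: 1)
  deg(3) = 1 (neighbors: 5)
  deg(4) = 0 (neighbors: none)
  deg(5) = 2 (neighbors: 1, 3)

Step 2: Find maximum:
  max(2, 1, 1, 0, 2) = 2 (vertex 1)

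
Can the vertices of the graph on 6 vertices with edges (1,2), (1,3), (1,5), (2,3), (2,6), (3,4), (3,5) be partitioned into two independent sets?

Step 1: Attempt 2-coloring using BFS:
  Start at vertex 1, assign color 0
  Color vertex 2 with color 1 (neighbor of 1)
  Color vertex 3 with color 1 (neighbor of 1)
  Color vertex 5 with color 1 (neighbor of 1)

Step 2: Conflict found! Vertices 2 and 3 are adjacent but have the same color.
This means the graph contains an odd cycle.

The graph is NOT bipartite.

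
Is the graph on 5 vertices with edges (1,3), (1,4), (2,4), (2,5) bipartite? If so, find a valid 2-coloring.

Step 1: Attempt 2-coloring using BFS:
  Start at vertex 1, assign color 0
  Color vertex 3 with color 1 (neighbor of 1)
  Color vertex 4 with color 1 (neighbor of 1)
  Color vertex 2 with color 0 (neighbor of 4)
  Color vertex 5 with color 1 (neighbor of 2)

Step 2: 2-coloring succeeded. No conflicts found.
  Set A (color 0): {1, 2}
  Set B (color 1): {3, 4, 5}

The graph is bipartite with partition {1, 2}, {3, 4, 5}.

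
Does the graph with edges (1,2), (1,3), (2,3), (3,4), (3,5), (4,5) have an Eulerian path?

Step 1: Find the degree of each vertex:
  deg(1) = 2
  deg(2) = 2
  deg(3) = 4
  deg(4) = 2
  deg(5) = 2

Step 2: Count vertices with odd degree:
  All vertices have even degree (0 odd-degree vertices)

Step 3: Apply Euler's theorem:
  - Eulerian circuit exists iff graph is connected and all vertices have even degree
  - Eulerian path exists iff graph is connected and has 0 or 2 odd-degree vertices

Graph is connected with 0 odd-degree vertices.
Both Eulerian circuit and Eulerian path exist.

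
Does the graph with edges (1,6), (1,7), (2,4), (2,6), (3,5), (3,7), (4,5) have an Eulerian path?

Step 1: Find the degree of each vertex:
  deg(1) = 2
  deg(2) = 2
  deg(3) = 2
  deg(4) = 2
  deg(5) = 2
  deg(6) = 2
  deg(7) = 2

Step 2: Count vertices with odd degree:
  All vertices have even degree (0 odd-degree vertices)

Step 3: Apply Euler's theorem:
  - Eulerian circuit exists iff graph is connected and all vertices have even degree
  - Eulerian path exists iff graph is connected and has 0 or 2 odd-degree vertices

Graph is connected with 0 odd-degree vertices.
Both Eulerian circuit and Eulerian path exist.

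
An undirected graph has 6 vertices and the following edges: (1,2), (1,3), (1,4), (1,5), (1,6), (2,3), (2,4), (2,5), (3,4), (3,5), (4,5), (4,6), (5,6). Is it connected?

Step 1: Build adjacency list from edges:
  1: 2, 3, 4, 5, 6
  2: 1, 3, 4, 5
  3: 1, 2, 4, 5
  4: 1, 2, 3, 5, 6
  5: 1, 2, 3, 4, 6
  6: 1, 4, 5

Step 2: Run BFS/DFS from vertex 1:
  Visited: {1, 2, 3, 4, 5, 6}
  Reached 6 of 6 vertices

Step 3: All 6 vertices reached from vertex 1, so the graph is connected.
Answer: Yes, the graph is connected.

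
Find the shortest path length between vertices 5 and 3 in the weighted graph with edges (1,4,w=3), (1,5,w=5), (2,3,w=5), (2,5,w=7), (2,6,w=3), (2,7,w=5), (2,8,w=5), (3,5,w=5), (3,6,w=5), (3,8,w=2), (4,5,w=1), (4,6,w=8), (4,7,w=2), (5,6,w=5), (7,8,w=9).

Step 1: Build adjacency list with weights:
  1: 4(w=3), 5(w=5)
  2: 3(w=5), 5(w=7), 6(w=3), 7(w=5), 8(w=5)
  3: 2(w=5), 5(w=5), 6(w=5), 8(w=2)
  4: 1(w=3), 5(w=1), 6(w=8), 7(w=2)
  5: 1(w=5), 2(w=7), 3(w=5), 4(w=1), 6(w=5)
  6: 2(w=3), 3(w=5), 4(w=8), 5(w=5)
  7: 2(w=5), 4(w=2), 8(w=9)
  8: 2(w=5), 3(w=2), 7(w=9)

Step 2: Apply Dijkstra's algorithm from vertex 5:
  Visit vertex 5 (distance=0)
    Update dist[1] = 5
    Update dist[2] = 7
    Update dist[3] = 5
    Update dist[4] = 1
    Update dist[6] = 5
  Visit vertex 4 (distance=1)
    Update dist[1] = 4
    Update dist[7] = 3
  Visit vertex 7 (distance=3)
    Update dist[8] = 12
  Visit vertex 1 (distance=4)
  Visit vertex 3 (distance=5)
    Update dist[8] = 7

Step 3: Shortest path: 5 -> 3
Total weight: 5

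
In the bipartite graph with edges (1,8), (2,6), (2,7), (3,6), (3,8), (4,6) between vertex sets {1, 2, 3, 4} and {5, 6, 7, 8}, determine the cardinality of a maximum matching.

Step 1: List the neighbors of each left vertex:
  1: 8
  2: 6, 7
  3: 6, 8
  4: 6

Step 2: Greedily match left vertices, then look for augmenting paths:
  Match 1 -- 8
  Match 2 -- 7
  Match 3 -- 6
  No augmenting path remains.

Step 3: Verify this is maximum:
  Matching has size 3. The vertex set {2, 6, 8} covers every edge and has size 3; any matching has at most one edge per cover vertex, so 3 is maximum (König's theorem).

Maximum matching: {(1,8), (2,7), (3,6)}
Size: 3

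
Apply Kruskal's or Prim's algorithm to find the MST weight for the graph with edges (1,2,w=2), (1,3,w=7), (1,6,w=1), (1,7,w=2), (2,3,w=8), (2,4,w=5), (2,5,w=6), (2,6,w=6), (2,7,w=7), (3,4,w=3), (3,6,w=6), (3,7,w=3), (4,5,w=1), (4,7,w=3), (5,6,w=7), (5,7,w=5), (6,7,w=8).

Apply Kruskal's algorithm (sort edges by weight, add if no cycle):

Sorted edges by weight:
  (1,6) w=1
  (4,5) w=1
  (1,2) w=2
  (1,7) w=2
  (3,7) w=3
  (3,4) w=3
  (4,7) w=3
  (2,4) w=5
  (5,7) w=5
  (2,6) w=6
  (2,5) w=6
  (3,6) w=6
  (1,3) w=7
  (2,7) w=7
  (5,6) w=7
  (2,3) w=8
  (6,7) w=8

Add edge (1,6) w=1 -- no cycle. Running total: 1
Add edge (4,5) w=1 -- no cycle. Running total: 2
Add edge (1,2) w=2 -- no cycle. Running total: 4
Add edge (1,7) w=2 -- no cycle. Running total: 6
Add edge (3,7) w=3 -- no cycle. Running total: 9
Add edge (3,4) w=3 -- no cycle. Running total: 12

MST edges: (1,6,w=1), (4,5,w=1), (1,2,w=2), (1,7,w=2), (3,7,w=3), (3,4,w=3)
Total MST weight: 1 + 1 + 2 + 2 + 3 + 3 = 12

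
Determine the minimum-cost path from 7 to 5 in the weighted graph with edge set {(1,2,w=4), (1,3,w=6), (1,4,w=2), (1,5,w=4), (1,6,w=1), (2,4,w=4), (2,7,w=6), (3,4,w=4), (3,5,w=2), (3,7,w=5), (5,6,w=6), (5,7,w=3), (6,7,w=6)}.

Step 1: Build adjacency list with weights:
  1: 2(w=4), 3(w=6), 4(w=2), 5(w=4), 6(w=1)
  2: 1(w=4), 4(w=4), 7(w=6)
  3: 1(w=6), 4(w=4), 5(w=2), 7(w=5)
  4: 1(w=2), 2(w=4), 3(w=4)
  5: 1(w=4), 3(w=2), 6(w=6), 7(w=3)
  6: 1(w=1), 5(w=6), 7(w=6)
  7: 2(w=6), 3(w=5), 5(w=3), 6(w=6)

Step 2: Apply Dijkstra's algorithm from vertex 7:
  Visit vertex 7 (distance=0)
    Update dist[2] = 6
    Update dist[3] = 5
    Update dist[5] = 3
    Update dist[6] = 6
  Visit vertex 5 (distance=3)
    Update dist[1] = 7

Step 3: Shortest path: 7 -> 5
Total weight: 3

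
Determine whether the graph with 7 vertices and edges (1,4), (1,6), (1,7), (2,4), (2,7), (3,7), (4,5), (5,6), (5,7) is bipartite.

Step 1: Attempt 2-coloring using BFS:
  Start at vertex 1, assign color 0
  Color vertex 4 with color 1 (neighbor of 1)
  Color vertex 6 with color 1 (neighbor of 1)
  Color vertex 7 with color 1 (neighbor of 1)
  Color vertex 2 with color 0 (neighbor of 4)
  Color vertex 5 with color 0 (neighbor of 4)
  Color vertex 3 with color 0 (neighbor of 7)

Step 2: 2-coloring succeeded. No conflicts found.
  Set A (color 0): {1, 2, 3, 5}
  Set B (color 1): {4, 6, 7}

The graph is bipartite with partition {1, 2, 3, 5}, {4, 6, 7}.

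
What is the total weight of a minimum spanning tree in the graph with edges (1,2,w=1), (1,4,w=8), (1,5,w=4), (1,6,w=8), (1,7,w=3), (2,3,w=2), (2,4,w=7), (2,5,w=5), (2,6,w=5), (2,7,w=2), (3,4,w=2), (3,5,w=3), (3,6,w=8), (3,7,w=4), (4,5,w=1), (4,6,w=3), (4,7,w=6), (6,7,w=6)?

Apply Kruskal's algorithm (sort edges by weight, add if no cycle):

Sorted edges by weight:
  (1,2) w=1
  (4,5) w=1
  (2,3) w=2
  (2,7) w=2
  (3,4) w=2
  (1,7) w=3
  (3,5) w=3
  (4,6) w=3
  (1,5) w=4
  (3,7) w=4
  (2,6) w=5
  (2,5) w=5
  (4,7) w=6
  (6,7) w=6
  (2,4) w=7
  (1,4) w=8
  (1,6) w=8
  (3,6) w=8

Add edge (1,2) w=1 -- no cycle. Running total: 1
Add edge (4,5) w=1 -- no cycle. Running total: 2
Add edge (2,3) w=2 -- no cycle. Running total: 4
Add edge (2,7) w=2 -- no cycle. Running total: 6
Add edge (3,4) w=2 -- no cycle. Running total: 8
Skip edge (1,7) w=3 -- would create cycle
Skip edge (3,5) w=3 -- would create cycle
Add edge (4,6) w=3 -- no cycle. Running total: 11

MST edges: (1,2,w=1), (4,5,w=1), (2,3,w=2), (2,7,w=2), (3,4,w=2), (4,6,w=3)
Total MST weight: 1 + 1 + 2 + 2 + 2 + 3 = 11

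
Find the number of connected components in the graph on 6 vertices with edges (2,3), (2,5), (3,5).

Step 1: Build adjacency list from edges:
  1: (none)
  2: 3, 5
  3: 2, 5
  4: (none)
  5: 2, 3
  6: (none)

Step 2: Run BFS/DFS from vertex 1:
  Visited: {1}
  Reached 1 of 6 vertices

Step 3: Only 1 of 6 vertices reached. Graph is disconnected.
Connected components: {1}, {2, 3, 5}, {4}, {6}
Number of connected components: 4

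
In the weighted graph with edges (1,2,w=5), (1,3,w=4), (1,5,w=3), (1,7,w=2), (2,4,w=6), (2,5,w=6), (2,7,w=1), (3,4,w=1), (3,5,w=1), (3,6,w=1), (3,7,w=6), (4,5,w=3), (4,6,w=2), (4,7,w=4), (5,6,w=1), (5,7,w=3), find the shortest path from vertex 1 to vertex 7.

Step 1: Build adjacency list with weights:
  1: 2(w=5), 3(w=4), 5(w=3), 7(w=2)
  2: 1(w=5), 4(w=6), 5(w=6), 7(w=1)
  3: 1(w=4), 4(w=1), 5(w=1), 6(w=1), 7(w=6)
  4: 2(w=6), 3(w=1), 5(w=3), 6(w=2), 7(w=4)
  5: 1(w=3), 2(w=6), 3(w=1), 4(w=3), 6(w=1), 7(w=3)
  6: 3(w=1), 4(w=2), 5(w=1)
  7: 1(w=2), 2(w=1), 3(w=6), 4(w=4), 5(w=3)

Step 2: Apply Dijkstra's algorithm from vertex 1:
  Visit vertex 1 (distance=0)
    Update dist[2] = 5
    Update dist[3] = 4
    Update dist[5] = 3
    Update dist[7] = 2
  Visit vertex 7 (distance=2)
    Update dist[2] = 3
    Update dist[4] = 6

Step 3: Shortest path: 1 -> 7
Total weight: 2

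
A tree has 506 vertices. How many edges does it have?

A tree on n vertices always has exactly n - 1 edges.
For n = 506: edges = 506 - 1 = 505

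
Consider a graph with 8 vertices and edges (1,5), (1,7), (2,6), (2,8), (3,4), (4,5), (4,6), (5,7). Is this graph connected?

Step 1: Build adjacency list from edges:
  1: 5, 7
  2: 6, 8
  3: 4
  4: 3, 5, 6
  5: 1, 4, 7
  6: 2, 4
  7: 1, 5
  8: 2

Step 2: Run BFS/DFS from vertex 1:
  Visited: {1, 5, 7, 4, 3, 6, 2, 8}
  Reached 8 of 8 vertices

Step 3: All 8 vertices reached from vertex 1, so the graph is connected.
Answer: Yes, the graph is connected.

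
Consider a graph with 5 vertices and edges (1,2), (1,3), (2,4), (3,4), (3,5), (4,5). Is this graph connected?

Step 1: Build adjacency list from edges:
  1: 2, 3
  2: 1, 4
  3: 1, 4, 5
  4: 2, 3, 5
  5: 3, 4

Step 2: Run BFS/DFS from vertex 1:
  Visited: {1, 2, 3, 4, 5}
  Reached 5 of 5 vertices

Step 3: All 5 vertices reached from vertex 1, so the graph is connected.
Answer: Yes, the graph is connected.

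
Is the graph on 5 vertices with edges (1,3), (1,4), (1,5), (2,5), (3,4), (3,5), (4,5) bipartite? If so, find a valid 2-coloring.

Step 1: Attempt 2-coloring using BFS:
  Start at vertex 1, assign color 0
  Color vertex 3 with color 1 (neighbor of 1)
  Color vertex 4 with color 1 (neighbor of 1)
  Color vertex 5 with color 1 (neighbor of 1)

Step 2: Conflict found! Vertices 3 and 4 are adjacent but have the same color.
This means the graph contains an odd cycle.

The graph is NOT bipartite.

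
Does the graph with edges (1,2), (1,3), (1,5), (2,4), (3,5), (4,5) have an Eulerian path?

Step 1: Find the degree of each vertex:
  deg(1) = 3
  deg(2) = 2
  deg(3) = 2
  deg(4) = 2
  deg(5) = 3

Step 2: Count vertices with odd degree:
  Odd-degree vertices: 1, 5 (2 total)

Step 3: Apply Euler's theorem:
  - Eulerian circuit exists iff graph is connected and all vertices have even degree
  - Eulerian path exists iff graph is connected and has 0 or 2 odd-degree vertices

Graph is connected with exactly 2 odd-degree vertices (1, 5).
Eulerian path exists (starting and ending at the odd-degree vertices), but no Eulerian circuit.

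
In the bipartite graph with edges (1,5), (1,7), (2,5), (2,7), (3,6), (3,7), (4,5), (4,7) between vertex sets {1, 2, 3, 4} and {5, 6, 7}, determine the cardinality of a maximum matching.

Step 1: List the neighbors of each left vertex:
  1: 5, 7
  2: 5, 7
  3: 6, 7
  4: 5, 7

Step 2: Greedily match left vertices, then look for augmenting paths:
  Match 1 -- 5
  Match 2 -- 7
  Match 3 -- 6
  No augmenting path remains.

Step 3: Verify this is maximum:
  Matching size 3 = min(|L|, |R|) = min(4, 3), which is an upper bound, so this matching is maximum.

Maximum matching: {(1,5), (2,7), (3,6)}
Size: 3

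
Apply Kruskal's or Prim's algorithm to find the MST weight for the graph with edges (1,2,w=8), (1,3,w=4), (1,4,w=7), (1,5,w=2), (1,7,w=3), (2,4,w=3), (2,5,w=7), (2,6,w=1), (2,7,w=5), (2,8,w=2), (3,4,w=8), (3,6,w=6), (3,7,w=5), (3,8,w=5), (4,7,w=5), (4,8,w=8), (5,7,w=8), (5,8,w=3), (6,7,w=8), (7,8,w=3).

Apply Kruskal's algorithm (sort edges by weight, add if no cycle):

Sorted edges by weight:
  (2,6) w=1
  (1,5) w=2
  (2,8) w=2
  (1,7) w=3
  (2,4) w=3
  (5,8) w=3
  (7,8) w=3
  (1,3) w=4
  (2,7) w=5
  (3,8) w=5
  (3,7) w=5
  (4,7) w=5
  (3,6) w=6
  (1,4) w=7
  (2,5) w=7
  (1,2) w=8
  (3,4) w=8
  (4,8) w=8
  (5,7) w=8
  (6,7) w=8

Add edge (2,6) w=1 -- no cycle. Running total: 1
Add edge (1,5) w=2 -- no cycle. Running total: 3
Add edge (2,8) w=2 -- no cycle. Running total: 5
Add edge (1,7) w=3 -- no cycle. Running total: 8
Add edge (2,4) w=3 -- no cycle. Running total: 11
Add edge (5,8) w=3 -- no cycle. Running total: 14
Skip edge (7,8) w=3 -- would create cycle
Add edge (1,3) w=4 -- no cycle. Running total: 18

MST edges: (2,6,w=1), (1,5,w=2), (2,8,w=2), (1,7,w=3), (2,4,w=3), (5,8,w=3), (1,3,w=4)
Total MST weight: 1 + 2 + 2 + 3 + 3 + 3 + 4 = 18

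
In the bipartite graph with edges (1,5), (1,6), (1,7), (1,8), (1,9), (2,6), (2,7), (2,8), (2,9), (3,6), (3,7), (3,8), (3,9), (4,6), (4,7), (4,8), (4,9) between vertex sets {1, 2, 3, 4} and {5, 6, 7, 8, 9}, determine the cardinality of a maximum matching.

Step 1: List the neighbors of each left vertex:
  1: 5, 6, 7, 8, 9
  2: 6, 7, 8, 9
  3: 6, 7, 8, 9
  4: 6, 7, 8, 9

Step 2: Greedily match left vertices, then look for augmenting paths:
  Match 1 -- 5
  Match 2 -- 6
  Match 3 -- 7
  Match 4 -- 8
  No augmenting path remains.

Step 3: Verify this is maximum:
  Matching size 4 = min(|L|, |R|) = min(4, 5), which is an upper bound, so this matching is maximum.

Maximum matching: {(1,5), (2,6), (3,7), (4,8)}
Size: 4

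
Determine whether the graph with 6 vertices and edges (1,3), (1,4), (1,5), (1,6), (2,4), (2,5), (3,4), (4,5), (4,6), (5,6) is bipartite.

Step 1: Attempt 2-coloring using BFS:
  Start at vertex 1, assign color 0
  Color vertex 3 with color 1 (neighbor of 1)
  Color vertex 4 with color 1 (neighbor of 1)
  Color vertex 5 with color 1 (neighbor of 1)
  Color vertex 6 with color 1 (neighbor of 1)

Step 2: Conflict found! Vertices 3 and 4 are adjacent but have the same color.
This means the graph contains an odd cycle.

The graph is NOT bipartite.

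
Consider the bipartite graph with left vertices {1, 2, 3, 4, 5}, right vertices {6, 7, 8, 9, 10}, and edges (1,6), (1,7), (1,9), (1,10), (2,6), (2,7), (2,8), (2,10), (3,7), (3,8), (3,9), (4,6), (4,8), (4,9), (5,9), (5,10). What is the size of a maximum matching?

Step 1: List the neighbors of each left vertex:
  1: 6, 7, 9, 10
  2: 6, 7, 8, 10
  3: 7, 8, 9
  4: 6, 8, 9
  5: 9, 10

Step 2: Greedily match left vertices, then look for augmenting paths:
  Match 1 -- 6
  Match 2 -- 7
  Match 3 -- 8
  Match 4 -- 9
  Match 5 -- 10
  No augmenting path remains.

Step 3: Verify this is maximum:
  Matching size 5 = min(|L|, |R|) = min(5, 5), which is an upper bound, so this matching is maximum.

Maximum matching: {(1,6), (2,7), (3,8), (4,9), (5,10)}
Size: 5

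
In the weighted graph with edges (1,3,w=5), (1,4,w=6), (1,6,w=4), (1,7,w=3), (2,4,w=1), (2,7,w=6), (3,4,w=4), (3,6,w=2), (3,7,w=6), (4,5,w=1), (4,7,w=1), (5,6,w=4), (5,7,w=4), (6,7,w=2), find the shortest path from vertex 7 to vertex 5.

Step 1: Build adjacency list with weights:
  1: 3(w=5), 4(w=6), 6(w=4), 7(w=3)
  2: 4(w=1), 7(w=6)
  3: 1(w=5), 4(w=4), 6(w=2), 7(w=6)
  4: 1(w=6), 2(w=1), 3(w=4), 5(w=1), 7(w=1)
  5: 4(w=1), 6(w=4), 7(w=4)
  6: 1(w=4), 3(w=2), 5(w=4), 7(w=2)
  7: 1(w=3), 2(w=6), 3(w=6), 4(w=1), 5(w=4), 6(w=2)

Step 2: Apply Dijkstra's algorithm from vertex 7:
  Visit vertex 7 (distance=0)
    Update dist[1] = 3
    Update dist[2] = 6
    Update dist[3] = 6
    Update dist[4] = 1
    Update dist[5] = 4
    Update dist[6] = 2
  Visit vertex 4 (distance=1)
    Update dist[2] = 2
    Update dist[3] = 5
    Update dist[5] = 2
  Visit vertex 2 (distance=2)
  Visit vertex 5 (distance=2)

Step 3: Shortest path: 7 -> 4 -> 5
Total weight: 1 + 1 = 2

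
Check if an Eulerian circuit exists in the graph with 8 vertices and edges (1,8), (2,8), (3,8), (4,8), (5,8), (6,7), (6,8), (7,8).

Step 1: Find the degree of each vertex:
  deg(1) = 1
  deg(2) = 1
  deg(3) = 1
  deg(4) = 1
  deg(5) = 1
  deg(6) = 2
  deg(7) = 2
  deg(8) = 7

Step 2: Count vertices with odd degree:
  Odd-degree vertices: 1, 2, 3, 4, 5, 8 (6 total)

Step 3: Apply Euler's theorem:
  - Eulerian circuit exists iff graph is connected and all vertices have even degree
  - Eulerian path exists iff graph is connected and has 0 or 2 odd-degree vertices

Graph has 6 odd-degree vertices (need 0 or 2).
Neither Eulerian path nor Eulerian circuit exists.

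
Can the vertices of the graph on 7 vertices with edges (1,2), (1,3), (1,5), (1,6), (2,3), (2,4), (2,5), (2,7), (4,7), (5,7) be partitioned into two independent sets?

Step 1: Attempt 2-coloring using BFS:
  Start at vertex 1, assign color 0
  Color vertex 2 with color 1 (neighbor of 1)
  Color vertex 3 with color 1 (neighbor of 1)
  Color vertex 5 with color 1 (neighbor of 1)
  Color vertex 6 with color 1 (neighbor of 1)

Step 2: Conflict found! Vertices 2 and 3 are adjacent but have the same color.
This means the graph contains an odd cycle.

The graph is NOT bipartite.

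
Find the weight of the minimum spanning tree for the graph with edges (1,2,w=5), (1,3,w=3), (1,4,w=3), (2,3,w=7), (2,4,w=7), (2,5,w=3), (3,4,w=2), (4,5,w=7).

Apply Kruskal's algorithm (sort edges by weight, add if no cycle):

Sorted edges by weight:
  (3,4) w=2
  (1,3) w=3
  (1,4) w=3
  (2,5) w=3
  (1,2) w=5
  (2,3) w=7
  (2,4) w=7
  (4,5) w=7

Add edge (3,4) w=2 -- no cycle. Running total: 2
Add edge (1,3) w=3 -- no cycle. Running total: 5
Skip edge (1,4) w=3 -- would create cycle
Add edge (2,5) w=3 -- no cycle. Running total: 8
Add edge (1,2) w=5 -- no cycle. Running total: 13

MST edges: (3,4,w=2), (1,3,w=3), (2,5,w=3), (1,2,w=5)
Total MST weight: 2 + 3 + 3 + 5 = 13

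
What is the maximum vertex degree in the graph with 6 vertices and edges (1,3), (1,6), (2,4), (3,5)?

Step 1: Count edges incident to each vertex:
  deg(1) = 2 (neighbors: 3, 6)
  deg(2) = 1 (neighbors: 4)
  deg(3) = 2 (neighbors: 1, 5)
  deg(4) = 1 (neighbors: 2)
  deg(5) = 1 (neighbors: 3)
  deg(6) = 1 (neighbors: 1)

Step 2: Find maximum:
  max(2, 1, 2, 1, 1, 1) = 2 (vertex 1)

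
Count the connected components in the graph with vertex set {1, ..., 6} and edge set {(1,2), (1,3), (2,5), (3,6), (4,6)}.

Step 1: Build adjacency list from edges:
  1: 2, 3
  2: 1, 5
  3: 1, 6
  4: 6
  5: 2
  6: 3, 4

Step 2: Run BFS/DFS from vertex 1:
  Visited: {1, 2, 3, 5, 6, 4}
  Reached 6 of 6 vertices

Step 3: All 6 vertices reached from vertex 1, so the graph is connected.
Number of connected components: 1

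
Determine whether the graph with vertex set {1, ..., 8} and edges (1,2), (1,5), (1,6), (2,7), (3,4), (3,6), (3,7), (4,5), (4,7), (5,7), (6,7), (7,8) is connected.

Step 1: Build adjacency list from edges:
  1: 2, 5, 6
  2: 1, 7
  3: 4, 6, 7
  4: 3, 5, 7
  5: 1, 4, 7
  6: 1, 3, 7
  7: 2, 3, 4, 5, 6, 8
  8: 7

Step 2: Run BFS/DFS from vertex 1:
  Visited: {1, 2, 5, 6, 7, 4, 3, 8}
  Reached 8 of 8 vertices

Step 3: All 8 vertices reached from vertex 1, so the graph is connected.
Answer: Yes, the graph is connected.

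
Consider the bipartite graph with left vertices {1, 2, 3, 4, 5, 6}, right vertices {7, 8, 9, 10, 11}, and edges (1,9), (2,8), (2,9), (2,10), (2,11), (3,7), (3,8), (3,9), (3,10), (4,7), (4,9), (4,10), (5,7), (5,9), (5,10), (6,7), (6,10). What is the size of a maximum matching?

Step 1: List the neighbors of each left vertex:
  1: 9
  2: 8, 9, 10, 11
  3: 7, 8, 9, 10
  4: 7, 9, 10
  5: 7, 9, 10
  6: 7, 10

Step 2: Greedily match left vertices, then look for augmenting paths:
  Match 1 -- 9
  Match 2 -- 11
  Match 3 -- 8
  Match 4 -- 10
  Match 5 -- 7
  No augmenting path remains.

Step 3: Verify this is maximum:
  Matching size 5 = min(|L|, |R|) = min(6, 5), which is an upper bound, so this matching is maximum.

Maximum matching: {(1,9), (2,11), (3,8), (4,10), (5,7)}
Size: 5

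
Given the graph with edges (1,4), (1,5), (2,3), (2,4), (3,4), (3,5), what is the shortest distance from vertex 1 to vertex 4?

Step 1: Build adjacency list:
  1: 4, 5
  2: 3, 4
  3: 2, 4, 5
  4: 1, 2, 3
  5: 1, 3

Step 2: BFS from vertex 1 to find shortest path to 4:
  vertex 4 reached at distance 1

Step 3: Shortest path: 1 -> 4
Path length: 1 edge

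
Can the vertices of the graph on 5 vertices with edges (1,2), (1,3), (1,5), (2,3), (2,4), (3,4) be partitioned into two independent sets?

Step 1: Attempt 2-coloring using BFS:
  Start at vertex 1, assign color 0
  Color vertex 2 with color 1 (neighbor of 1)
  Color vertex 3 with color 1 (neighbor of 1)
  Color vertex 5 with color 1 (neighbor of 1)

Step 2: Conflict found! Vertices 2 and 3 are adjacent but have the same color.
This means the graph contains an odd cycle.

The graph is NOT bipartite.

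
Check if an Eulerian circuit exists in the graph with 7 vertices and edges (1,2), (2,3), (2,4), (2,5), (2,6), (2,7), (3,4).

Step 1: Find the degree of each vertex:
  deg(1) = 1
  deg(2) = 6
  deg(3) = 2
  deg(4) = 2
  deg(5) = 1
  deg(6) = 1
  deg(7) = 1

Step 2: Count vertices with odd degree:
  Odd-degree vertices: 1, 5, 6, 7 (4 total)

Step 3: Apply Euler's theorem:
  - Eulerian circuit exists iff graph is connected and all vertices have even degree
  - Eulerian path exists iff graph is connected and has 0 or 2 odd-degree vertices

Graph has 4 odd-degree vertices (need 0 or 2).
Neither Eulerian path nor Eulerian circuit exists.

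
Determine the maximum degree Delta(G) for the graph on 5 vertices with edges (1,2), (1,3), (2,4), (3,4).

Step 1: Count edges incident to each vertex:
  deg(1) = 2 (neighbors: 2, 3)
  deg(2) = 2 (neighbors: 1, 4)
  deg(3) = 2 (neighbors: 1, 4)
  deg(4) = 2 (neighbors: 2, 3)
  deg(5) = 0 (neighbors: none)

Step 2: Find maximum:
  max(2, 2, 2, 2, 0) = 2 (vertex 1)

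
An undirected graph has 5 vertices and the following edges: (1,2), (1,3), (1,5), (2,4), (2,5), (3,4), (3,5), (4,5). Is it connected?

Step 1: Build adjacency list from edges:
  1: 2, 3, 5
  2: 1, 4, 5
  3: 1, 4, 5
  4: 2, 3, 5
  5: 1, 2, 3, 4

Step 2: Run BFS/DFS from vertex 1:
  Visited: {1, 2, 3, 5, 4}
  Reached 5 of 5 vertices

Step 3: All 5 vertices reached from vertex 1, so the graph is connected.
Answer: Yes, the graph is connected.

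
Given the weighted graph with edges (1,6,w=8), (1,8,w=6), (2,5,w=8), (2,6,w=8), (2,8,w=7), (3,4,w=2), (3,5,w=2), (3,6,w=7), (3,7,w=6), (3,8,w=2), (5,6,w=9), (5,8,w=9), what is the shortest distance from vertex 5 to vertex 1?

Step 1: Build adjacency list with weights:
  1: 6(w=8), 8(w=6)
  2: 5(w=8), 6(w=8), 8(w=7)
  3: 4(w=2), 5(w=2), 6(w=7), 7(w=6), 8(w=2)
  4: 3(w=2)
  5: 2(w=8), 3(w=2), 6(w=9), 8(w=9)
  6: 1(w=8), 2(w=8), 3(w=7), 5(w=9)
  7: 3(w=6)
  8: 1(w=6), 2(w=7), 3(w=2), 5(w=9)

Step 2: Apply Dijkstra's algorithm from vertex 5:
  Visit vertex 5 (distance=0)
    Update dist[2] = 8
    Update dist[3] = 2
    Update dist[6] = 9
    Update dist[8] = 9
  Visit vertex 3 (distance=2)
    Update dist[4] = 4
    Update dist[7] = 8
    Update dist[8] = 4
  Visit vertex 4 (distance=4)
  Visit vertex 8 (distance=4)
    Update dist[1] = 10
  Visit vertex 2 (distance=8)
  Visit vertex 7 (distance=8)
  Visit vertex 6 (distance=9)
  Visit vertex 1 (distance=10)

Step 3: Shortest path: 5 -> 3 -> 8 -> 1
Total weight: 2 + 2 + 6 = 10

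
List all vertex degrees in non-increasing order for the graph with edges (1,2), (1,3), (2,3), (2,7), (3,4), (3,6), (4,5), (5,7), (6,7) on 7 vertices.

Step 1: Count edges incident to each vertex:
  deg(1) = 2 (neighbors: 2, 3)
  deg(2) = 3 (neighbors: 1, 3, 7)
  deg(3) = 4 (neighbors: 1, 2, 4, 6)
  deg(4) = 2 (neighbors: 3, 5)
  deg(5) = 2 (neighbors: 4, 7)
  deg(6) = 2 (neighbors: 3, 7)
  deg(7) = 3 (neighbors: 2, 5, 6)

Step 2: Sort degrees in non-increasing order:
  Degrees: [2, 3, 4, 2, 2, 2, 3] -> sorted: [4, 3, 3, 2, 2, 2, 2]

Degree sequence: [4, 3, 3, 2, 2, 2, 2]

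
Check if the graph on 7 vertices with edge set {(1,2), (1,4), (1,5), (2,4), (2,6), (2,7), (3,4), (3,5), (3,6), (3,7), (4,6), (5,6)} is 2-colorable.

Step 1: Attempt 2-coloring using BFS:
  Start at vertex 1, assign color 0
  Color vertex 2 with color 1 (neighbor of 1)
  Color vertex 4 with color 1 (neighbor of 1)
  Color vertex 5 with color 1 (neighbor of 1)

Step 2: Conflict found! Vertices 2 and 4 are adjacent but have the same color.
This means the graph contains an odd cycle.

The graph is NOT bipartite.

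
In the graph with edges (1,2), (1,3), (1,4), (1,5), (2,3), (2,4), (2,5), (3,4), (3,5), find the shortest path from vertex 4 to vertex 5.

Step 1: Build adjacency list:
  1: 2, 3, 4, 5
  2: 1, 3, 4, 5
  3: 1, 2, 4, 5
  4: 1, 2, 3
  5: 1, 2, 3

Step 2: BFS from vertex 4 to find shortest path to 5:
  vertex 1 reached at distance 1
  vertex 2 reached at distance 1
  vertex 3 reached at distance 1
  vertex 5 reached at distance 2

Step 3: Shortest path: 4 -> 3 -> 5
Path length: 2 edges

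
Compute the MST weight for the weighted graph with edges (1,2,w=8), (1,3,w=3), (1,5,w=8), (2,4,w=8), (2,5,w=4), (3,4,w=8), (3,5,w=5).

Apply Kruskal's algorithm (sort edges by weight, add if no cycle):

Sorted edges by weight:
  (1,3) w=3
  (2,5) w=4
  (3,5) w=5
  (1,5) w=8
  (1,2) w=8
  (2,4) w=8
  (3,4) w=8

Add edge (1,3) w=3 -- no cycle. Running total: 3
Add edge (2,5) w=4 -- no cycle. Running total: 7
Add edge (3,5) w=5 -- no cycle. Running total: 12
Skip edge (1,5) w=8 -- would create cycle
Skip edge (1,2) w=8 -- would create cycle
Add edge (2,4) w=8 -- no cycle. Running total: 20

MST edges: (1,3,w=3), (2,5,w=4), (3,5,w=5), (2,4,w=8)
Total MST weight: 3 + 4 + 5 + 8 = 20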